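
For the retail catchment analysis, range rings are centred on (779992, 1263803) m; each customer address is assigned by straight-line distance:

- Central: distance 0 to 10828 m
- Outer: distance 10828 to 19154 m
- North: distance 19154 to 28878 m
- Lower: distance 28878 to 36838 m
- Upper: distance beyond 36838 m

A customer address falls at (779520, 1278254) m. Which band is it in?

Outer

Distance = √((779520−779992)² + (1278254−1263803)²) = √(222784.000 + 208831401.000) = 14458.706 m.
10828 ≤ 14458.706 < 19154 → Outer.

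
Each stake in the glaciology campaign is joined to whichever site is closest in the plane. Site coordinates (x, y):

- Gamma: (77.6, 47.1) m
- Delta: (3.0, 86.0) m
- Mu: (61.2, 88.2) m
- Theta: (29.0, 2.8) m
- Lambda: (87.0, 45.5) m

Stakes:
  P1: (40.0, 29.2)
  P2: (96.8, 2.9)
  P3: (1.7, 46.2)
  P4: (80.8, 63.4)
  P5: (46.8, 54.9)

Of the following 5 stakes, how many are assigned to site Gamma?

2

P1 → Theta
P2 → Lambda
P3 → Delta
P4 → Gamma
P5 → Gamma
2 of the 5 go to Gamma.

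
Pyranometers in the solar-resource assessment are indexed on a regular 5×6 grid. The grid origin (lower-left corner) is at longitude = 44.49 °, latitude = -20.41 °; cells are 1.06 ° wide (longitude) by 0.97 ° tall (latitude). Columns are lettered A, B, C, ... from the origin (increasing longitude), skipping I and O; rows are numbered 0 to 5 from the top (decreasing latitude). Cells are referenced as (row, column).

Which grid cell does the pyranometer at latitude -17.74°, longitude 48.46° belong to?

(3, D)

Column index: ⌊(48.46 − 44.49) / 1.06⌋ = ⌊3.745⌋ = 3 → column D
Row offset from origin: ⌊(-17.74 − -20.41) / 0.97⌋ = ⌊2.753⌋ = 2 → row 3 (counted from top)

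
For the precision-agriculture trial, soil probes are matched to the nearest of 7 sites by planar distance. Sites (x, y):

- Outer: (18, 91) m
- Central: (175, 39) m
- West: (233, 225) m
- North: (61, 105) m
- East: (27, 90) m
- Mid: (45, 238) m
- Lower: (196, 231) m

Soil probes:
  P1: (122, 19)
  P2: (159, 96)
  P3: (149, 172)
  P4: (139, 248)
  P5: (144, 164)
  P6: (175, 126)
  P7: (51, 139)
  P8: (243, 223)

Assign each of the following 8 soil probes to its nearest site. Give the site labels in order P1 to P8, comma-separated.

P1 → Central (d²=3209.00)
P2 → Central (d²=3505.00)
P3 → Lower (d²=5690.00)
P4 → Lower (d²=3538.00)
P5 → Lower (d²=7193.00)
P6 → Central (d²=7569.00)
P7 → North (d²=1256.00)
P8 → West (d²=104.00)

Central, Central, Lower, Lower, Lower, Central, North, West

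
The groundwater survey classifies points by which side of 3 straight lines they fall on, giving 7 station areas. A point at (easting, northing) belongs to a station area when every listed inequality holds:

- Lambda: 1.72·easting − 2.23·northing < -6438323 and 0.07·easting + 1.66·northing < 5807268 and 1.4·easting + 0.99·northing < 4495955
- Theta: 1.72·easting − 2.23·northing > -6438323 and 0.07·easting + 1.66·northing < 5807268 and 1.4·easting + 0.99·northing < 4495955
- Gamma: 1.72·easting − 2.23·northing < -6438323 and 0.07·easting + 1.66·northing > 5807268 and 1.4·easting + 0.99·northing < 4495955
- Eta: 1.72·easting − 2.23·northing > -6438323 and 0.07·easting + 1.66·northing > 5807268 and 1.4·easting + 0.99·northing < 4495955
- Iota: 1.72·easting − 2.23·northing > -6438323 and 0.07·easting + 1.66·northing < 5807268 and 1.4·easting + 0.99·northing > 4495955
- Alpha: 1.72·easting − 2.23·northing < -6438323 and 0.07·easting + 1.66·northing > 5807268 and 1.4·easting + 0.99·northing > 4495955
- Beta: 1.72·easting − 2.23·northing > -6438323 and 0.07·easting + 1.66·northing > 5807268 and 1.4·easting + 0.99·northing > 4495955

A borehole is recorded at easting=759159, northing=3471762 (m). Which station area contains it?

Beta

1.72·759159 − 2.23·3471762 = -6436275.780, which is > -6438323
0.07·759159 + 1.66·3471762 = 5816266.050, which is > 5807268
1.4·759159 + 0.99·3471762 = 4499866.980, which is > 4495955
This sign pattern matches Beta.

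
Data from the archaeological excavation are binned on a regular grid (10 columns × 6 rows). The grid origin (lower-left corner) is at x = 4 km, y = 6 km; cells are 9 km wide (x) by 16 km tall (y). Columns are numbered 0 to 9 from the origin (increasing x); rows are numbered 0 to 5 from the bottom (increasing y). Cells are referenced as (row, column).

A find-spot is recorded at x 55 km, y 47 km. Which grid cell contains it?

(2, 5)

Column index: ⌊(55 − 4) / 9⌋ = ⌊5.667⌋ = 5
Row offset from origin: ⌊(47 − 6) / 16⌋ = ⌊2.562⌋ = 2 → row 2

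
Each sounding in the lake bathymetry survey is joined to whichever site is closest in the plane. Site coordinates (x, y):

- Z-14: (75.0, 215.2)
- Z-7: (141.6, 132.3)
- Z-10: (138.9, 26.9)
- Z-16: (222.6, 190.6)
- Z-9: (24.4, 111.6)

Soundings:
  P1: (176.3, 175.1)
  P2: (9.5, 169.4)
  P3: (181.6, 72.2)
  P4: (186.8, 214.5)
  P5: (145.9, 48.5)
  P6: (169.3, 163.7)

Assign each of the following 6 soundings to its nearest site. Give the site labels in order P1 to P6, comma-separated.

P1 → Z-16 (d²=2383.94)
P2 → Z-9 (d²=3562.85)
P3 → Z-10 (d²=3875.38)
P4 → Z-16 (d²=1852.85)
P5 → Z-10 (d²=515.56)
P6 → Z-7 (d²=1753.25)

Z-16, Z-9, Z-10, Z-16, Z-10, Z-7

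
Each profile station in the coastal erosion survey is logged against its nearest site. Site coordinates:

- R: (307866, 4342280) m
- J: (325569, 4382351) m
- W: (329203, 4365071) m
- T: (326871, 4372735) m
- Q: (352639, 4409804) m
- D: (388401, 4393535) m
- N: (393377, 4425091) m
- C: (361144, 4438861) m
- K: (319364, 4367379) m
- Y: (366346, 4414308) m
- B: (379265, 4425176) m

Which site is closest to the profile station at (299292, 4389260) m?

J

Squared distances to each site:
R: 2280633876.000; J: 738215010.000; W: 1479775642.000; T: 1033676866.000; Q: 3267958345.000; D: 7958689506.000; N: 10135847786.000; C: 6285929105.000; K: 881663345.000; Y: 5123641220.000; B: 7685639785.000.
Minimum at J.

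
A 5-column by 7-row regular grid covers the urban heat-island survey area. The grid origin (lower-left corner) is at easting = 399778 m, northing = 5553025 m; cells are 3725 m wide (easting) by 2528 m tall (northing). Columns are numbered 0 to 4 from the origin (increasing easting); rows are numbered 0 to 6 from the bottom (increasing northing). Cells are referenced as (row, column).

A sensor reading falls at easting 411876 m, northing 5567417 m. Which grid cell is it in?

(5, 3)

Column index: ⌊(411876 − 399778) / 3725⌋ = ⌊3.248⌋ = 3
Row offset from origin: ⌊(5567417 − 5553025) / 2528⌋ = ⌊5.693⌋ = 5 → row 5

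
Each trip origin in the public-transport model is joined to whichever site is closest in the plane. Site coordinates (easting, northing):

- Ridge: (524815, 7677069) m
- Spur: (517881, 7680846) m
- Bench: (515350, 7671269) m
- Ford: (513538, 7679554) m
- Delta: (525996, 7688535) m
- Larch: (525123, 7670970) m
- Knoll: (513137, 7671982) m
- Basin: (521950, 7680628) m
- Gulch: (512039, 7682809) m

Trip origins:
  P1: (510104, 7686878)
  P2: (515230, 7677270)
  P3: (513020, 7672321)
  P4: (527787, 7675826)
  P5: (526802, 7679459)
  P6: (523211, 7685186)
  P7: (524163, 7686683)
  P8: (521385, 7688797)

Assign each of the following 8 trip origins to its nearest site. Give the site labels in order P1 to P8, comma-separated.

P1 → Gulch (d²=20300986.00)
P2 → Ford (d²=8079520.00)
P3 → Knoll (d²=128610.00)
P4 → Ridge (d²=10377833.00)
P5 → Ridge (d²=9660269.00)
P6 → Delta (d²=18972026.00)
P7 → Delta (d²=6789793.00)
P8 → Delta (d²=21329965.00)

Gulch, Ford, Knoll, Ridge, Ridge, Delta, Delta, Delta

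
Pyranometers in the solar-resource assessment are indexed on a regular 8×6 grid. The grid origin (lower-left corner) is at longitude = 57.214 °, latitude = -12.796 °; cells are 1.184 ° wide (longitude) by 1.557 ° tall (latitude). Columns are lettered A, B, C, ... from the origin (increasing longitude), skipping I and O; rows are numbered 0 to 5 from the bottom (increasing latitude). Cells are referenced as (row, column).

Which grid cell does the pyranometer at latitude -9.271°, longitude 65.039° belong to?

Column index: ⌊(65.039 − 57.214) / 1.184⌋ = ⌊6.609⌋ = 6 → column G
Row offset from origin: ⌊(-9.271 − -12.796) / 1.557⌋ = ⌊2.264⌋ = 2 → row 2

(2, G)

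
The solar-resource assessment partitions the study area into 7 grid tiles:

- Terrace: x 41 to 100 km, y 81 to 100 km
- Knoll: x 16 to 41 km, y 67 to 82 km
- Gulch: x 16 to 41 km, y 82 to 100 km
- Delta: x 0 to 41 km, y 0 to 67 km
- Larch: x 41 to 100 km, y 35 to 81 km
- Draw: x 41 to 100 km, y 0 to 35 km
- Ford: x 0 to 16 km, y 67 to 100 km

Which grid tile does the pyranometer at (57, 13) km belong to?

Draw

The point has x = 57 and y = 13.
Only Draw satisfies 41 ≤ x ≤ 100 and 0 ≤ y ≤ 35.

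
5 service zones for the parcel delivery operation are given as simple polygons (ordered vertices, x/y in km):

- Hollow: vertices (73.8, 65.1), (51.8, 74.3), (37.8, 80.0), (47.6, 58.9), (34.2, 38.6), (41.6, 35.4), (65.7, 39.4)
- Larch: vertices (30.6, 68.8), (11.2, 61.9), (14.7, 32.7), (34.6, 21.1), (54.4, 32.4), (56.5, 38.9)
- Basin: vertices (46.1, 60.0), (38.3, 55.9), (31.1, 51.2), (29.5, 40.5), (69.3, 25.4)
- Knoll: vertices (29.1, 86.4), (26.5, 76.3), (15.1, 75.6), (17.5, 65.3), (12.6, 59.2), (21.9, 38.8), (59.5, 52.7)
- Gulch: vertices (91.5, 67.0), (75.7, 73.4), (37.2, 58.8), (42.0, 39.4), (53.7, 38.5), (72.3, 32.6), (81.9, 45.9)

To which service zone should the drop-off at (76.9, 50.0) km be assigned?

Gulch

Cast a ray rightward from (76.9, 50.0). For each polygon, the edges (by vertex number in listed order) whose endpoints lie on opposite sides of y = 50.0, where each meets that height, and whether that is right or left of the point:
Hollow: 4–5 at x≈41.73 (left), 7–1 at x≈69.04 (left) → 0 crossings.
Larch: 2–3 at x≈12.63 (left), 6–1 at x≈46.88 (left) → 0 crossings.
Basin: 3–4 at x≈30.92 (left), 5–1 at x≈52.81 (left) → 0 crossings.
Knoll: 5–6 at x≈16.79 (left), 6–7 at x≈52.20 (left) → 0 crossings.
Gulch: 3–4 at x≈39.38 (left), 7–1 at x≈83.77 (right) → 1 crossing.
Only Gulch has an odd count, so the point is inside Gulch.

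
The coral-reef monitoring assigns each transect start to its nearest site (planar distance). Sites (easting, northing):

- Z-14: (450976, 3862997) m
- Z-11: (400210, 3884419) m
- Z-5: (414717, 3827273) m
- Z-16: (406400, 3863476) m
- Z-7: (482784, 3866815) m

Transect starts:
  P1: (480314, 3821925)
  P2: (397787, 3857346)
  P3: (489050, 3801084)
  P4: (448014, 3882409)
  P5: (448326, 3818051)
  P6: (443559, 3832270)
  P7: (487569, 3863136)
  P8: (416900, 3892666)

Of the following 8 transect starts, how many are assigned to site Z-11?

1

P1 → Z-7
P2 → Z-16
P3 → Z-7
P4 → Z-14
P5 → Z-5
P6 → Z-5
P7 → Z-7
P8 → Z-11
1 of the 8 goes to Z-11.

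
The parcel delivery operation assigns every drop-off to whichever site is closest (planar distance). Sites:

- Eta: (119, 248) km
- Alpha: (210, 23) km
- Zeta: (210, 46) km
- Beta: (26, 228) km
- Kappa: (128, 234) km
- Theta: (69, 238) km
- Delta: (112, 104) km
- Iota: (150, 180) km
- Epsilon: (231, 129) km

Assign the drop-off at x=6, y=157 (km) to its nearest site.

Beta

Squared distances to each site:
Eta: 21050.000; Alpha: 59572.000; Zeta: 53937.000; Beta: 5441.000; Kappa: 20813.000; Theta: 10530.000; Delta: 14045.000; Iota: 21265.000; Epsilon: 51409.000.
Minimum at Beta.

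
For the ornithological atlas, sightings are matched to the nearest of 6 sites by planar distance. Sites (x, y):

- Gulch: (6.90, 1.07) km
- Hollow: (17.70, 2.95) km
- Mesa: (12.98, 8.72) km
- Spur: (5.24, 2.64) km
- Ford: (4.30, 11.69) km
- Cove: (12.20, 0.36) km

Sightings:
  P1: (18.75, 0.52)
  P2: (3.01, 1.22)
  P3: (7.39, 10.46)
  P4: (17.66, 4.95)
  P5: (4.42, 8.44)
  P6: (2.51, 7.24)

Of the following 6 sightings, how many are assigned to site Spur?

P1 → Hollow
P2 → Spur
P3 → Ford
P4 → Hollow
P5 → Ford
P6 → Ford
1 of the 6 goes to Spur.

1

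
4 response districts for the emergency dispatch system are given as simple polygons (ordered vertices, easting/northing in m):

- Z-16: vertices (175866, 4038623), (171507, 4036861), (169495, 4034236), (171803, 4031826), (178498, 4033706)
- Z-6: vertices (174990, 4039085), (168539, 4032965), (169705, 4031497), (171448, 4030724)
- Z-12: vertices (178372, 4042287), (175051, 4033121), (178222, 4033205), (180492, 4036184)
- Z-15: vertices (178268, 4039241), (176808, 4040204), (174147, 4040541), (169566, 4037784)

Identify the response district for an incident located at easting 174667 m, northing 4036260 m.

Z-16

Cast a ray rightward from (174667, 4036260). For each polygon, the edges (by vertex number in listed order) whose endpoints lie on opposite sides of northing = 4036260, where each meets that height, and whether that is right or left of the point:
Z-16: 2–3 at easting≈171046.3 (left), 5–1 at easting≈177130.9 (right) → 1 crossing.
Z-6: 1–2 at easting≈172012.2 (left), 4–1 at easting≈173793.2 (left) → 0 crossings.
Z-12: 1–2 at easting≈176188.3 (right), 4–1 at easting≈180465.6 (right) → 2 crossings.
Z-15: no edge straddles that height → 0 crossings.
Only Z-16 has an odd count, so the point is inside Z-16.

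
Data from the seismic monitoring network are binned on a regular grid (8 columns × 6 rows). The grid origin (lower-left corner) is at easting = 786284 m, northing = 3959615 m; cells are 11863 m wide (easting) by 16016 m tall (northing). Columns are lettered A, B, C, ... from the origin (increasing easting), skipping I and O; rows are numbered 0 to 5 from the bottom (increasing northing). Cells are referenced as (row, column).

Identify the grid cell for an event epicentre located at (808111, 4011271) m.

Column index: ⌊(808111 − 786284) / 11863⌋ = ⌊1.840⌋ = 1 → column B
Row offset from origin: ⌊(4011271 − 3959615) / 16016⌋ = ⌊3.225⌋ = 3 → row 3

(3, B)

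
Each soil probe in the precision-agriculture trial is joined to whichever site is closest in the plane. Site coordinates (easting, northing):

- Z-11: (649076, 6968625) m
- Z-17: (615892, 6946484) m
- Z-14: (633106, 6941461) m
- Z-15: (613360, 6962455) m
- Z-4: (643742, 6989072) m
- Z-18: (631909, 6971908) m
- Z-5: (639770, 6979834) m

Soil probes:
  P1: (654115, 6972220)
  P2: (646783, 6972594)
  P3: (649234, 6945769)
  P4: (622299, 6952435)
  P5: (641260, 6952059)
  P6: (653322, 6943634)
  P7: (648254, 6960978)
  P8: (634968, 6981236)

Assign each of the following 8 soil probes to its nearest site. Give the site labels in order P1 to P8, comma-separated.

P1 → Z-11 (d²=38315546.00)
P2 → Z-11 (d²=21010810.00)
P3 → Z-14 (d²=278671248.00)
P4 → Z-17 (d²=76464050.00)
P5 → Z-14 (d²=178805320.00)
P6 → Z-14 (d²=413408585.00)
P7 → Z-11 (d²=59152293.00)
P8 → Z-5 (d²=25024808.00)

Z-11, Z-11, Z-14, Z-17, Z-14, Z-14, Z-11, Z-5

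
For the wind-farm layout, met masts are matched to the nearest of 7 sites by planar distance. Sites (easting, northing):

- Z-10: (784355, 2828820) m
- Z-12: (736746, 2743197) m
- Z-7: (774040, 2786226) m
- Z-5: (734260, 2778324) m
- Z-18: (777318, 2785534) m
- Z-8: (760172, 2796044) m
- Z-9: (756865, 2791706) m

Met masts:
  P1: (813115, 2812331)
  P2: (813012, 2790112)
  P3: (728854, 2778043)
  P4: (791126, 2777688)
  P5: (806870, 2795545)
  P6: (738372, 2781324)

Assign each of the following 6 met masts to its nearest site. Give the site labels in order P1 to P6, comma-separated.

P1 → Z-10 (d²=1099024721.00)
P2 → Z-18 (d²=1295019720.00)
P3 → Z-5 (d²=29303797.00)
P4 → Z-18 (d²=252220580.00)
P5 → Z-18 (d²=973540825.00)
P6 → Z-5 (d²=25908544.00)

Z-10, Z-18, Z-5, Z-18, Z-18, Z-5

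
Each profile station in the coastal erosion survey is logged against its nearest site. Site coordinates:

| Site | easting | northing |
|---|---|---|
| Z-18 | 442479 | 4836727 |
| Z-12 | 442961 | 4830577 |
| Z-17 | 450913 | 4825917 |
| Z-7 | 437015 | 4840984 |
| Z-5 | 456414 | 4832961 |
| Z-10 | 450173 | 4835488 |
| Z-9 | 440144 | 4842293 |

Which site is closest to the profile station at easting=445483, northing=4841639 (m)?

Squared distances to each site:
Z-18: 33151760.000; Z-12: 128728328.000; Z-17: 276666184.000; Z-7: 72136049.000; Z-5: 194794445.000; Z-10: 59830901.000; Z-9: 28932637.000.
Minimum at Z-9.

Z-9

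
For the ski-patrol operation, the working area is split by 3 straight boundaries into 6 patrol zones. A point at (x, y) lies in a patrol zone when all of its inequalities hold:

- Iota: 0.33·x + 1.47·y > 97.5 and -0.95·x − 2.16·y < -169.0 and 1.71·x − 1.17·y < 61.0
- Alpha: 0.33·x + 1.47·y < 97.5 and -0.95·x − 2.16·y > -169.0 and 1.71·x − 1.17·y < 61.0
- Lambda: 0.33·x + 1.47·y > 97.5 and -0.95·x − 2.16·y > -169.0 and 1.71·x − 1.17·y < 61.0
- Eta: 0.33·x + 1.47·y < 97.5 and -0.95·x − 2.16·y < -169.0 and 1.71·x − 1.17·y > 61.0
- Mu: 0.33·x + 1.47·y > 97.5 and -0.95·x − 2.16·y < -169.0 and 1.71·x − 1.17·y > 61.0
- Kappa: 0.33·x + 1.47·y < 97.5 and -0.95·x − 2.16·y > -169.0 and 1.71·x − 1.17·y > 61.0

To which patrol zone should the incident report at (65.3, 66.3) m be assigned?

0.33·65.3 + 1.47·66.3 = 119.010, which is > 97.5
-0.95·65.3 − 2.16·66.3 = -205.243, which is < -169.0
1.71·65.3 − 1.17·66.3 = 34.092, which is < 61.0
This sign pattern matches Iota.

Iota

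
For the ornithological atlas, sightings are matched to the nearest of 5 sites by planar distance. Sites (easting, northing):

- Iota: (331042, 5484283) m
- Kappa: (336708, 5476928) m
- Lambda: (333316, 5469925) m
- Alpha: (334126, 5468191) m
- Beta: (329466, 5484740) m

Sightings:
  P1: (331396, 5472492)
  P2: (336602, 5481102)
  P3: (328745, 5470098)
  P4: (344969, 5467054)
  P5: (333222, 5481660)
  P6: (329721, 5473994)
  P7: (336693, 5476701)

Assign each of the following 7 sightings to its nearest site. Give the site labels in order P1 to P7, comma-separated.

Lambda, Kappa, Lambda, Alpha, Iota, Lambda, Kappa

P1 → Lambda (d²=10275889.00)
P2 → Kappa (d²=17433512.00)
P3 → Lambda (d²=20923970.00)
P4 → Alpha (d²=118863418.00)
P5 → Iota (d²=11632529.00)
P6 → Lambda (d²=29480786.00)
P7 → Kappa (d²=51754.00)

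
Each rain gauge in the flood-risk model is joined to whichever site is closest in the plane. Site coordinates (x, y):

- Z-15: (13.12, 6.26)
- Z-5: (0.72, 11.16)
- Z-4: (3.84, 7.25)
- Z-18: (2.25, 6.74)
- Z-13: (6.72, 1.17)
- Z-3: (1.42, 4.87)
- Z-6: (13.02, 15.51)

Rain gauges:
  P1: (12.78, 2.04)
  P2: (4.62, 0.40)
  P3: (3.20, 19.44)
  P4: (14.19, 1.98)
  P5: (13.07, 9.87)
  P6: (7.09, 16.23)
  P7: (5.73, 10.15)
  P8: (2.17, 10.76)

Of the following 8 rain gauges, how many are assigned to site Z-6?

1

P1 → Z-15
P2 → Z-13
P3 → Z-5
P4 → Z-15
P5 → Z-15
P6 → Z-6
P7 → Z-4
P8 → Z-5
1 of the 8 goes to Z-6.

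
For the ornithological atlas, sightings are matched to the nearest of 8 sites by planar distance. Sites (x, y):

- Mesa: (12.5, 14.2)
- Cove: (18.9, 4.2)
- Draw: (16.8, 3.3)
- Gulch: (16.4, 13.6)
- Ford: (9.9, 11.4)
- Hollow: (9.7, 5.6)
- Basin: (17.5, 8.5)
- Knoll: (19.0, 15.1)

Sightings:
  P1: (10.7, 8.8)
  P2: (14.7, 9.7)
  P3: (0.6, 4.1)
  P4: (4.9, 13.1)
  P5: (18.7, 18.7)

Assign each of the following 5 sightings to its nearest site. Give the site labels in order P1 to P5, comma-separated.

P1 → Ford (d²=7.40)
P2 → Basin (d²=9.28)
P3 → Hollow (d²=85.06)
P4 → Ford (d²=27.89)
P5 → Knoll (d²=13.05)

Ford, Basin, Hollow, Ford, Knoll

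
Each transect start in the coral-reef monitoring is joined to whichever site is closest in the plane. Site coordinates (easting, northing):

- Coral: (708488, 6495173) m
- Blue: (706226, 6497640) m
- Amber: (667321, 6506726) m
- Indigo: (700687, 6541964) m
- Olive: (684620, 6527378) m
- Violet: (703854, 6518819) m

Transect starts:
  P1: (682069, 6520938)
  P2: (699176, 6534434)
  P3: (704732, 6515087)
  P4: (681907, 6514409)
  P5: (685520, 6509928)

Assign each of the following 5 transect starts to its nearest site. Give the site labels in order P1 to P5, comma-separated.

P1 → Olive (d²=47981201.00)
P2 → Indigo (d²=58984021.00)
P3 → Violet (d²=14698708.00)
P4 → Olive (d²=175555330.00)
P5 → Olive (d²=305312500.00)

Olive, Indigo, Violet, Olive, Olive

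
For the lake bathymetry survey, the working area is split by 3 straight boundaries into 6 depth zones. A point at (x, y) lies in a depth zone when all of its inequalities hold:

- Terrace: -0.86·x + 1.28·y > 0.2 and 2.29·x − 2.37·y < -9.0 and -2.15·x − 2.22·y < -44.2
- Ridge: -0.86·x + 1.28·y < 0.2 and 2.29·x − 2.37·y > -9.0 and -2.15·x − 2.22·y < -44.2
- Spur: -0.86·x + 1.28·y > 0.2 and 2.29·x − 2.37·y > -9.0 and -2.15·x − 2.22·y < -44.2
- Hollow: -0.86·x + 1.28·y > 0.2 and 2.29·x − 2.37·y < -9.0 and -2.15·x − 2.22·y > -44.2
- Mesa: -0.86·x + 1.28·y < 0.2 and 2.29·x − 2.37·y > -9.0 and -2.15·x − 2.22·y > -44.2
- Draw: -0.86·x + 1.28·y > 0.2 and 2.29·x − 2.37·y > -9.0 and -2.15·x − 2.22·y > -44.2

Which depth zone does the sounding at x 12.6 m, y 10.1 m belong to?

Spur

-0.86·12.6 + 1.28·10.1 = 2.092, which is > 0.2
2.29·12.6 − 2.37·10.1 = 4.917, which is > -9.0
-2.15·12.6 − 2.22·10.1 = -49.512, which is < -44.2
This sign pattern matches Spur.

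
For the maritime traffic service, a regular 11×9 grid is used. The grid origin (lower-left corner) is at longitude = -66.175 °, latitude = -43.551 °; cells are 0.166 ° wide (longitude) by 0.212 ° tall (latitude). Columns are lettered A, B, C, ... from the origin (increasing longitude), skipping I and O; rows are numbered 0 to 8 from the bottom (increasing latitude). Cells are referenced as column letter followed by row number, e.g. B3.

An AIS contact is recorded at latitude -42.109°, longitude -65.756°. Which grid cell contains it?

Column index: ⌊(-65.756 − -66.175) / 0.166⌋ = ⌊2.524⌋ = 2 → column C
Row offset from origin: ⌊(-42.109 − -43.551) / 0.212⌋ = ⌊6.802⌋ = 6 → row 6

C6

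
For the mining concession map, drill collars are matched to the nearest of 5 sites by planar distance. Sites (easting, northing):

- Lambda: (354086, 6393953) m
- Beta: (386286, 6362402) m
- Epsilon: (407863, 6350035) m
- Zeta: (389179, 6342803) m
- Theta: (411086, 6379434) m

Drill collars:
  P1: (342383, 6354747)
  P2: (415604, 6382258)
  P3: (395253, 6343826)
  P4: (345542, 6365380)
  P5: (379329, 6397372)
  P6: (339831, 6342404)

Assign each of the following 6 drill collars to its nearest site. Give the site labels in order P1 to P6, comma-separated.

Lambda, Theta, Zeta, Lambda, Lambda, Zeta

P1 → Lambda (d²=1674070645.00)
P2 → Theta (d²=28387300.00)
P3 → Zeta (d²=37940005.00)
P4 → Lambda (d²=889416265.00)
P5 → Lambda (d²=648898610.00)
P6 → Zeta (d²=2435384305.00)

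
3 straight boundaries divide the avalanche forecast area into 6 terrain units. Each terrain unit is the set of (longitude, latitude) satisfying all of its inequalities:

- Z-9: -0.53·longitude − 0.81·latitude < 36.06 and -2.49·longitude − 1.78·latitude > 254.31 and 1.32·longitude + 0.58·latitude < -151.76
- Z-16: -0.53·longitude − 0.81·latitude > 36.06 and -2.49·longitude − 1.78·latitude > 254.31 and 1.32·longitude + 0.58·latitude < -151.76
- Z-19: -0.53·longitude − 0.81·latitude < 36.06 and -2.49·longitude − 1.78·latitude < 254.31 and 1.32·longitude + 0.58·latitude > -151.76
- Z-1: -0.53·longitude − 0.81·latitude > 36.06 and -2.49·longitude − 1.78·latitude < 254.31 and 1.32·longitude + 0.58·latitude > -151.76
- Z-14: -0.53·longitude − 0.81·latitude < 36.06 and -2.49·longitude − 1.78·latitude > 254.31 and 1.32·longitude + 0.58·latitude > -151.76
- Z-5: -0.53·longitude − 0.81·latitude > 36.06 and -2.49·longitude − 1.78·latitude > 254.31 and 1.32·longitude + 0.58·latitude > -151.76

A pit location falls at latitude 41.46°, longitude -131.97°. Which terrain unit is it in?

-0.53·-131.97 − 0.81·41.46 = 36.361, which is > 36.06
-2.49·-131.97 − 1.78·41.46 = 254.806, which is > 254.31
1.32·-131.97 + 0.58·41.46 = -150.154, which is > -151.76
This sign pattern matches Z-5.

Z-5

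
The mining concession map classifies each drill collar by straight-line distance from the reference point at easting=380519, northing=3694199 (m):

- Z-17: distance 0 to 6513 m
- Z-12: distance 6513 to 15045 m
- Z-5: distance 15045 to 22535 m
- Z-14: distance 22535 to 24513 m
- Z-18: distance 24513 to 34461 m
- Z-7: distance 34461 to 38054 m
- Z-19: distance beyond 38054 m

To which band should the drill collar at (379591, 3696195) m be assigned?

Z-17

Distance = √((379591−380519)² + (3696195−3694199)²) = √(861184.000 + 3984016.000) = 2201.182 m.
0 ≤ 2201.182 < 6513 → Z-17.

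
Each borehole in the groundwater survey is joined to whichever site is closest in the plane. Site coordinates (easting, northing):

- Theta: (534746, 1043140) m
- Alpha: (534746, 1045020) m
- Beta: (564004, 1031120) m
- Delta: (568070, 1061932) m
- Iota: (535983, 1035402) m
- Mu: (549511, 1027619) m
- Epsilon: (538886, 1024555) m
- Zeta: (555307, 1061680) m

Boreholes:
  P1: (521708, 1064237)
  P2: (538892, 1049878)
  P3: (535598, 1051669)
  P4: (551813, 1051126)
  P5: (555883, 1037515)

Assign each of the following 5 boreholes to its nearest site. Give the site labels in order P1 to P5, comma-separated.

P1 → Alpha (d²=539282533.00)
P2 → Alpha (d²=40789480.00)
P3 → Alpha (d²=44935105.00)
P4 → Zeta (d²=123594952.00)
P5 → Beta (d²=106846666.00)

Alpha, Alpha, Alpha, Zeta, Beta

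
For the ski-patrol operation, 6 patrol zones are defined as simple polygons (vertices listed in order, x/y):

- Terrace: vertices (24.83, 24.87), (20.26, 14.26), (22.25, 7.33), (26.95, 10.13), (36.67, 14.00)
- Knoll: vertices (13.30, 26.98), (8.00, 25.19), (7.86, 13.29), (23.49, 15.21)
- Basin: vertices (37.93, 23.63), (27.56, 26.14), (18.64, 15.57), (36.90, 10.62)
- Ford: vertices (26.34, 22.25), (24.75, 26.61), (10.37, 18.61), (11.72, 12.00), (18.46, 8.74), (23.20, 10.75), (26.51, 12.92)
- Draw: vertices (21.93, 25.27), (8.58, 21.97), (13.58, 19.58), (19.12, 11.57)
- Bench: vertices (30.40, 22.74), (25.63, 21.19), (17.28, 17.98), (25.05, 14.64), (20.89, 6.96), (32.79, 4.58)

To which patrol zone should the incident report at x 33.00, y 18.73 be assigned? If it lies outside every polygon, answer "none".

Cast a ray rightward from (33.00, 18.73). For each polygon, the edges (by vertex number in listed order) whose endpoints lie on opposite sides of y = 18.73, where each meets that height, and whether that is right or left of the point:
Terrace: 1–2 at x≈22.185 (left), 5–1 at x≈31.518 (left) → 0 crossings.
Knoll: 2–3 at x≈7.924 (left), 4–1 at x≈20.443 (left) → 0 crossings.
Basin: 2–3 at x≈21.307 (left), 4–1 at x≈37.542 (right) → 1 crossing.
Ford: 2–3 at x≈10.586 (left), 7–1 at x≈26.404 (left) → 0 crossings.
Draw: 3–4 at x≈14.168 (left), 4–1 at x≈20.589 (left) → 0 crossings.
Bench: 2–3 at x≈19.231 (left), 6–1 at x≈30.928 (left) → 0 crossings.
Only Basin has an odd count, so the point is inside Basin.

Basin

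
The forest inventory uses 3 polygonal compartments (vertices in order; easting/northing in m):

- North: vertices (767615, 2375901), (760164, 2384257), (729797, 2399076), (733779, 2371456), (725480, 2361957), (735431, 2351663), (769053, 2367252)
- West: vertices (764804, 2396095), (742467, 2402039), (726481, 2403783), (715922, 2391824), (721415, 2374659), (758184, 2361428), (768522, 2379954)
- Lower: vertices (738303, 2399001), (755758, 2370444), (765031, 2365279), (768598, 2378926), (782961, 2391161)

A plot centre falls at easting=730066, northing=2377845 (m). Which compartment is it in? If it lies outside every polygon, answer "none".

West

Cast a ray rightward from (730066, 2377845). For each polygon, the edges (by vertex number in listed order) whose endpoints lie on opposite sides of northing = 2377845, where each meets that height, and whether that is right or left of the point:
North: 1–2 at easting≈765881.5 (right), 3–4 at easting≈732857.9 (right) → 2 crossings.
West: 4–5 at easting≈720395.4 (left), 6–7 at easting≈767345.1 (right) → 1 crossing.
Lower: 1–2 at easting≈751234.3 (right), 3–4 at easting≈768315.5 (right) → 2 crossings.
Only West has an odd count, so the point is inside West.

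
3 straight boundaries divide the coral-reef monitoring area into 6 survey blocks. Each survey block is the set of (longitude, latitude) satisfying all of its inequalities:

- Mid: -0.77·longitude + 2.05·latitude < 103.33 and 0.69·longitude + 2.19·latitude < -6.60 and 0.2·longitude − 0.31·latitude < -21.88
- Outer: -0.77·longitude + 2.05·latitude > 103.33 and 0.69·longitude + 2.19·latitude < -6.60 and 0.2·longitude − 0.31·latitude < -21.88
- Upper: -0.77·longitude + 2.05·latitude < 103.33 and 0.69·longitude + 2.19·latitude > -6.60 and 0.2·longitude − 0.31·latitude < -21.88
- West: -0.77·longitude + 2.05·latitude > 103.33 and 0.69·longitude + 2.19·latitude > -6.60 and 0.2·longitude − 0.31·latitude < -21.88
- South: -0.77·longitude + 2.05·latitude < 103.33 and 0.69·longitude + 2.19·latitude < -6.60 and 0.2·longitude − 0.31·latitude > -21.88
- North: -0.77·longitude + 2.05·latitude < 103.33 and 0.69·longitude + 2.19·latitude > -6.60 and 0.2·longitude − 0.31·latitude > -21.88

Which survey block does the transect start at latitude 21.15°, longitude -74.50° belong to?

North

-0.77·-74.50 + 2.05·21.15 = 100.722, which is < 103.33
0.69·-74.50 + 2.19·21.15 = -5.087, which is > -6.60
0.2·-74.50 − 0.31·21.15 = -21.456, which is > -21.88
This sign pattern matches North.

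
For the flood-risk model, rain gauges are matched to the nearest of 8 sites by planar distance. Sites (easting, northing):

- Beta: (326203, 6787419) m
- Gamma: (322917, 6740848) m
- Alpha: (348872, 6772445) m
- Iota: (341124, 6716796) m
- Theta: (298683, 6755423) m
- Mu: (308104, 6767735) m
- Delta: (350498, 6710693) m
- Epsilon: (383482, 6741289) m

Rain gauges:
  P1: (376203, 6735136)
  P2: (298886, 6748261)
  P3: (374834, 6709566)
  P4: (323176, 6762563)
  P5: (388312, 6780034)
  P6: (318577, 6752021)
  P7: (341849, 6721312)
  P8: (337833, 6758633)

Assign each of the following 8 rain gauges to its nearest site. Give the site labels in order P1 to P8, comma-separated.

Epsilon, Theta, Delta, Mu, Epsilon, Gamma, Iota, Alpha

P1 → Epsilon (d²=90843250.00)
P2 → Theta (d²=51335453.00)
P3 → Delta (d²=593511025.00)
P4 → Mu (d²=253914768.00)
P5 → Epsilon (d²=1524503925.00)
P6 → Gamma (d²=143671529.00)
P7 → Iota (d²=20919881.00)
P8 → Alpha (d²=312630865.00)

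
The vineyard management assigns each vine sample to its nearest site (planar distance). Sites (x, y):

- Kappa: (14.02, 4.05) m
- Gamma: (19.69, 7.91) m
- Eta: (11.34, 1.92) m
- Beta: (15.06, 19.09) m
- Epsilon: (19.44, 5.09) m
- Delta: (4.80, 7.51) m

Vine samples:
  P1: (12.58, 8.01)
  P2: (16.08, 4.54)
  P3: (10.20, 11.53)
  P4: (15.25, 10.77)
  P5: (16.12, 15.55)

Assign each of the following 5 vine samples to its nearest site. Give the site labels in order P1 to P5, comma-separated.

P1 → Kappa (d²=17.76)
P2 → Kappa (d²=4.48)
P3 → Delta (d²=45.32)
P4 → Gamma (d²=27.89)
P5 → Beta (d²=13.66)

Kappa, Kappa, Delta, Gamma, Beta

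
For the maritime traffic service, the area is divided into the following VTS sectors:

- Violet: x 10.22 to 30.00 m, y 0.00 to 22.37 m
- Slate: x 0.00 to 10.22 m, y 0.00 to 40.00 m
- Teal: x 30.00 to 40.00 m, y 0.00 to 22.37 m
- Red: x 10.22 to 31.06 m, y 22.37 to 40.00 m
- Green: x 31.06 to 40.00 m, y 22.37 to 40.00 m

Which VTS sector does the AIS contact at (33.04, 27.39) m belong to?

Green

The point has x = 33.04 and y = 27.39.
Only Green satisfies 31.06 ≤ x ≤ 40.00 and 22.37 ≤ y ≤ 40.00.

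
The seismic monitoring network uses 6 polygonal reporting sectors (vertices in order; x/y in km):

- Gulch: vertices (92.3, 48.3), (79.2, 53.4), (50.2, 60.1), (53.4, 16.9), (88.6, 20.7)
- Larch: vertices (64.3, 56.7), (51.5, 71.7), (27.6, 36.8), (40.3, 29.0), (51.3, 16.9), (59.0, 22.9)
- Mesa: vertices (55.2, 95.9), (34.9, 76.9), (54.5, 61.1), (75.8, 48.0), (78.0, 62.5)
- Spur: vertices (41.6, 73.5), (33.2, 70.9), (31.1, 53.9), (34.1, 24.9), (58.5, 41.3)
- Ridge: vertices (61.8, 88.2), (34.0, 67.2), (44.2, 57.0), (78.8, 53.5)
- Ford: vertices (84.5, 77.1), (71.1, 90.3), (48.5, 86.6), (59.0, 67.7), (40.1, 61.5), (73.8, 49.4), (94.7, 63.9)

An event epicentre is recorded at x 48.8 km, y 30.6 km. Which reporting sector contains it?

Cast a ray rightward from (48.8, 30.6). For each polygon, the edges (by vertex number in listed order) whose endpoints lie on opposite sides of y = 30.6, where each meets that height, and whether that is right or left of the point:
Gulch: 3–4 at x≈52.39 (right), 5–1 at x≈89.93 (right) → 2 crossings.
Larch: 3–4 at x≈37.69 (left), 6–1 at x≈60.21 (right) → 1 crossing.
Mesa: no edge straddles that height → 0 crossings.
Spur: 3–4 at x≈33.51 (left), 4–5 at x≈42.58 (left) → 0 crossings.
Ridge: no edge straddles that height → 0 crossings.
Ford: no edge straddles that height → 0 crossings.
Only Larch has an odd count, so the point is inside Larch.

Larch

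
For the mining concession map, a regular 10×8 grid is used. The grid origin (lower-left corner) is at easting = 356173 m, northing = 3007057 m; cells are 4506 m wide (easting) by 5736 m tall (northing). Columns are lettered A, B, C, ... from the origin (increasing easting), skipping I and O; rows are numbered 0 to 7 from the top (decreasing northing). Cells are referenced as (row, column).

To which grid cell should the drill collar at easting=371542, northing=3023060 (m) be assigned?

Column index: ⌊(371542 − 356173) / 4506⌋ = ⌊3.411⌋ = 3 → column D
Row offset from origin: ⌊(3023060 − 3007057) / 5736⌋ = ⌊2.790⌋ = 2 → row 5 (counted from top)

(5, D)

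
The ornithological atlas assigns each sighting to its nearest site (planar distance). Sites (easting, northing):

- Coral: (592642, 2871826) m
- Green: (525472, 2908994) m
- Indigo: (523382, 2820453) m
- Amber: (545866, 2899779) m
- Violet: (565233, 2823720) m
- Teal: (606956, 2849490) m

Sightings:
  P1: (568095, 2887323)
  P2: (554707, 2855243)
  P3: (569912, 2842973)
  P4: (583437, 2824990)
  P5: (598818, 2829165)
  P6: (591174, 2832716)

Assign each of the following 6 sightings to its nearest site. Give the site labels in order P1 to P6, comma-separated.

Amber, Violet, Violet, Violet, Teal, Teal

P1 → Amber (d²=649280377.00)
P2 → Violet (d²=1104496205.00)
P3 → Violet (d²=392571050.00)
P4 → Violet (d²=332998516.00)
P5 → Teal (d²=479332669.00)
P6 → Teal (d²=530438600.00)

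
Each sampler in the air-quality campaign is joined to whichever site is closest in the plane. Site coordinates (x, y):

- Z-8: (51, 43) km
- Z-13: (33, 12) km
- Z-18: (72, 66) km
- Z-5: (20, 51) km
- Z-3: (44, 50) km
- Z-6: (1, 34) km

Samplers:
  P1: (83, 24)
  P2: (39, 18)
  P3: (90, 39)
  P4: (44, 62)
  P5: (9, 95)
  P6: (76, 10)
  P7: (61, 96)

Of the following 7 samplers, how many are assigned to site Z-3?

P1 → Z-8
P2 → Z-13
P3 → Z-18
P4 → Z-3
P5 → Z-5
P6 → Z-8
P7 → Z-18
1 of the 7 goes to Z-3.

1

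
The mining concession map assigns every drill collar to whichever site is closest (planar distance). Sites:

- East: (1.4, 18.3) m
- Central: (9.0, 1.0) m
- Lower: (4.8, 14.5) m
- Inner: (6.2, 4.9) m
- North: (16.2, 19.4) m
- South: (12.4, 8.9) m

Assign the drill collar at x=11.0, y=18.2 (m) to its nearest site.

North

Squared distances to each site:
East: 92.170; Central: 299.840; Lower: 52.130; Inner: 199.930; North: 28.480; South: 88.450.
Minimum at North.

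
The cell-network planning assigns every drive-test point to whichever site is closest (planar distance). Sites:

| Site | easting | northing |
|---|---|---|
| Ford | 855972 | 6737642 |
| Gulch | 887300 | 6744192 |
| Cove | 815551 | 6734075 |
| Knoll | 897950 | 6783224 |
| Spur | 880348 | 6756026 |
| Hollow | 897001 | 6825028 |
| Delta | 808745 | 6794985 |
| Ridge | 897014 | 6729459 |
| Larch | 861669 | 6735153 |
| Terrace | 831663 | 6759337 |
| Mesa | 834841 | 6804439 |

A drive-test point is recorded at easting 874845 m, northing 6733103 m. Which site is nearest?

Larch

Squared distances to each site:
Ford: 376792650.000; Gulch: 278092946.000; Cove: 3516723220.000; Knoll: 3045955666.000; Spur: 555746938.000; Hollow: 8941093961.000; Delta: 8198591924.000; Ridge: 504743297.000; Larch: 177809476.000; Terrace: 2552907880.000; Mesa: 6689144912.000.
Minimum at Larch.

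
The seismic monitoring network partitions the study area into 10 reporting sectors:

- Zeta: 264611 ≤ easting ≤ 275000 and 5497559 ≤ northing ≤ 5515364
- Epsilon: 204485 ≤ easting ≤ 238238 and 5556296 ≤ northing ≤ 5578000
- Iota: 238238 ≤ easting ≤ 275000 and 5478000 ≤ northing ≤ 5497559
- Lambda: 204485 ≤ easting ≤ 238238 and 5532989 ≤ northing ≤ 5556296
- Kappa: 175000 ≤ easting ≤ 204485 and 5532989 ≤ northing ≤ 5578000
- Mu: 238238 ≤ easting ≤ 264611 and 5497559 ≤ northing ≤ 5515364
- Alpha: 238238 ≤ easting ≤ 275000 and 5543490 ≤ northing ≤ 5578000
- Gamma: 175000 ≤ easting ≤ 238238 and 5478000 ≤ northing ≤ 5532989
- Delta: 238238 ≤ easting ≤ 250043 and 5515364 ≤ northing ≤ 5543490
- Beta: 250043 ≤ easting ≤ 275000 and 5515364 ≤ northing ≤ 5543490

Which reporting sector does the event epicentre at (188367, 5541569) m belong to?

Kappa

The point has easting = 188367 and northing = 5541569.
Only Kappa satisfies 175000 ≤ easting ≤ 204485 and 5532989 ≤ northing ≤ 5578000.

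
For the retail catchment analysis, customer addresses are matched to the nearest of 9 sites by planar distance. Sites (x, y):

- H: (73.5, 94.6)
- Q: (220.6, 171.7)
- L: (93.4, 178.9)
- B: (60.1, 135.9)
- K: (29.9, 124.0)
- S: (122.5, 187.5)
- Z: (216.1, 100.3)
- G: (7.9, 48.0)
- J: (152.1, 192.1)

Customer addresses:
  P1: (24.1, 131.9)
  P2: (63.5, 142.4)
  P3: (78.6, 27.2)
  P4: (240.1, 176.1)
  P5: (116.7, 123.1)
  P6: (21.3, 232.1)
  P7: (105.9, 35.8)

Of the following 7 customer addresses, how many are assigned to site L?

P1 → K
P2 → B
P3 → H
P4 → Q
P5 → H
P6 → L
P7 → H
1 of the 7 goes to L.

1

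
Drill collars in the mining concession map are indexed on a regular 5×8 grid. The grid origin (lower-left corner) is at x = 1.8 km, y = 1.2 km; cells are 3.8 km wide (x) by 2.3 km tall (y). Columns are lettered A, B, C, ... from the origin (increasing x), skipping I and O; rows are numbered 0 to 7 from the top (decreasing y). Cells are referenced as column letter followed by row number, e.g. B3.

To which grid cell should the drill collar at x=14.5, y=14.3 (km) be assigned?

Column index: ⌊(14.5 − 1.8) / 3.8⌋ = ⌊3.342⌋ = 3 → column D
Row offset from origin: ⌊(14.3 − 1.2) / 2.3⌋ = ⌊5.696⌋ = 5 → row 2 (counted from top)

D2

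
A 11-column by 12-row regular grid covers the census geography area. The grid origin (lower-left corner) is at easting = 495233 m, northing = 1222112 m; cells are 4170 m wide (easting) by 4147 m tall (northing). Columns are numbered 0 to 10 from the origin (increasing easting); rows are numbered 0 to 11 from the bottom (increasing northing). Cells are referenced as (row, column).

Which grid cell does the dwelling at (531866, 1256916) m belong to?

Column index: ⌊(531866 − 495233) / 4170⌋ = ⌊8.785⌋ = 8
Row offset from origin: ⌊(1256916 − 1222112) / 4147⌋ = ⌊8.393⌋ = 8 → row 8

(8, 8)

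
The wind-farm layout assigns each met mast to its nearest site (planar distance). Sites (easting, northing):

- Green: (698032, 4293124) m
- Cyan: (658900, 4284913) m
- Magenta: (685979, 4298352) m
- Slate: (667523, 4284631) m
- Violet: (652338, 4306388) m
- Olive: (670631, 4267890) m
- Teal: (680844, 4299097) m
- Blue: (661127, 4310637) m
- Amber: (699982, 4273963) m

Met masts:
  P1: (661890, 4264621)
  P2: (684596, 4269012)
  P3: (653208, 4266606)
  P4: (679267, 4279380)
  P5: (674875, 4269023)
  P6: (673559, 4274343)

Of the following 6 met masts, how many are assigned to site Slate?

P1 → Olive
P2 → Olive
P3 → Olive
P4 → Slate
P5 → Olive
P6 → Olive
1 of the 6 goes to Slate.

1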